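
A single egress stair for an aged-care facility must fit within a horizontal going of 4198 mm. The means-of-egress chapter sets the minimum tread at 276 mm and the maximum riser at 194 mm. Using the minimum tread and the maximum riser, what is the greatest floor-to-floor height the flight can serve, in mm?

3104 mm

4198 / 276 = 15.21, so 15 treads fit.
Risers = treads + 1 = 16.
Maximum height = 16 × 194 = 3104 mm.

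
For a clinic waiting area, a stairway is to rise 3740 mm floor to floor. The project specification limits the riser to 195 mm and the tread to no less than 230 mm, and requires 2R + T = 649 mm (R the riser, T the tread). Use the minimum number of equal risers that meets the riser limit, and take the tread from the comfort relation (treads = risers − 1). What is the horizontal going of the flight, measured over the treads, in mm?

⌈3740/195⌉ = 20 risers.
Riser R = 3740 / 20 = 187 mm, within the 195 mm limit.
T = 649 − 2·187 = 275 mm, which satisfies the 230 mm minimum.
Going = (20 − 1) × 275 = 5225 mm.

5225 mm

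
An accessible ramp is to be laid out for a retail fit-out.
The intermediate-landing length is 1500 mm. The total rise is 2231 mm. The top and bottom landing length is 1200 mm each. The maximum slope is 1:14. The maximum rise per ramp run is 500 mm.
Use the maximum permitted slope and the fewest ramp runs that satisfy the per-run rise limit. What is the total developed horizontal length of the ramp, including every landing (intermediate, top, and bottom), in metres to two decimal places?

39.63 m

2231 / 500 = 4.462 → round up to 5 ramp runs. That means 4 intermediate landings.
Ramp run (horizontal) at 1:14: 2231 × 14 = 31234 mm.
Intermediate landings: 4 × 1500 = 6000 mm.
Top and bottom landings: 2 × 1200 = 2400 mm.
Total = 31234 + 6000 + 2400 = 39634 mm.
= 39.63 m.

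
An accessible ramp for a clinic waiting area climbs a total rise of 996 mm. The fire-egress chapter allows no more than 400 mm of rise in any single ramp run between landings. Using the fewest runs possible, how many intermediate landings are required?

⌈996/400⌉ = 3 ramp runs.
3 runs are separated by 2 intermediate landings.

2 intermediate landings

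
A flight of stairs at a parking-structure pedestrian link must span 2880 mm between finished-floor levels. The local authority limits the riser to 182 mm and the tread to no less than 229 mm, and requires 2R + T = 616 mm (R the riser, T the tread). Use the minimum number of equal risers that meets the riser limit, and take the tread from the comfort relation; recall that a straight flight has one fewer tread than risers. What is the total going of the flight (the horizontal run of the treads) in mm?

3840 mm

2880 / 182 = 15.82, so 16 risers are needed.
R = 2880 ÷ 16 = 180 mm.
Tread T = 616 − 2 × 180 = 256 mm (≥ 229 mm).
Going = (16 − 1) × 256 = 3840 mm.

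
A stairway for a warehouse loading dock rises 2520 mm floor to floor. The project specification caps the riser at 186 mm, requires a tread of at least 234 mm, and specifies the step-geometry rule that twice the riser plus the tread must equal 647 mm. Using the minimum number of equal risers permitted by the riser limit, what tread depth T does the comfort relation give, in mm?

287 mm

2520 / 186 = 13.548 → round up to 14 risers.
R = 2520 ÷ 14 = 180 mm.
Tread T = 647 − 2 × 180 = 287 mm (≥ 234 mm).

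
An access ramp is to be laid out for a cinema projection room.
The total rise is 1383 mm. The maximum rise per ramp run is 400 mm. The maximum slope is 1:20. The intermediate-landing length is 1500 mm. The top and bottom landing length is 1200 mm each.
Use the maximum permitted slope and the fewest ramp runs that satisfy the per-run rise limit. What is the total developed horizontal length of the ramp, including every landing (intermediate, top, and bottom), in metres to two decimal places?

⌈1383/400⌉ = 4 ramp runs. That means 3 intermediate landings.
Horizontal run for 1383 mm of rise at 1:20 is 1383 × 20 = 27660 mm.
3 intermediate landings contribute 3 × 1500 = 4500 mm.
Top and bottom landings: 2 × 1200 = 2400 mm.
Total = 27660 + 4500 + 2400 = 34560 mm.
= 34.56 m.

34.56 m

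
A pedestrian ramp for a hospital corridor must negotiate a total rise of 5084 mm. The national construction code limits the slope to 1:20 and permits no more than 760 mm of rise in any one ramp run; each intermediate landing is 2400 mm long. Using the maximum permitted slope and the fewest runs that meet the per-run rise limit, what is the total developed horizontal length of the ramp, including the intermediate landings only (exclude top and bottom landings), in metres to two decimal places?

116.08 m

At most 760 each: 5084/760 = 6.69, giving 7 ramp runs. That means 6 intermediate landings.
Ramp run (horizontal) at 1:20: 5084 × 20 = 101680 mm.
6 intermediate landings contribute 6 × 2400 = 14400 mm.
Developed length = 101680 + 14400 = 116080 mm.
= 116.08 m.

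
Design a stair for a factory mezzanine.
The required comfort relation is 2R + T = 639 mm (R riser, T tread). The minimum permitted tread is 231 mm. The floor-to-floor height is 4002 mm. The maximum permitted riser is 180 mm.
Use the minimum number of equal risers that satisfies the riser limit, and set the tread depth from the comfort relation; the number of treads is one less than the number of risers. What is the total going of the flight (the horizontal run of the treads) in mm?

6402 mm

4002 / 180 = 22.23, so 23 risers are needed.
R = 4002 ÷ 23 = 174 mm.
From 2R + T = 639: T = 639 − 348 = 291 mm.
23 risers give 22 treads; going = 22 × 291 = 6402 mm.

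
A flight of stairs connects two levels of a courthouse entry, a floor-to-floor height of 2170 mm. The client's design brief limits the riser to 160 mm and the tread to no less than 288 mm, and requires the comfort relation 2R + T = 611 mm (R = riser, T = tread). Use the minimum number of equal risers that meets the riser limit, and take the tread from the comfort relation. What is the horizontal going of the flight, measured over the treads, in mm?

⌈2170/160⌉ = 14 risers.
R = 2170 ÷ 14 = 155 mm.
Tread T = 611 − 2 × 155 = 301 mm (≥ 288 mm).
Treads = 14 − 1 = 13; going = 13 × 301 = 3913 mm.

3913 mm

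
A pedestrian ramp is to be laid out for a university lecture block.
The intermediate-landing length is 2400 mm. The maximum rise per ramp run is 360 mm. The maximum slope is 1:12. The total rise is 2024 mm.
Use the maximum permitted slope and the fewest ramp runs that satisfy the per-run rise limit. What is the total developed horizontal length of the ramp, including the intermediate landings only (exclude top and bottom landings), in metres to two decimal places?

⌈2024/360⌉ = 6 ramp runs. That means 5 intermediate landings.
Horizontal run for 2024 mm of rise at 1:12 is 2024 × 12 = 24288 mm.
Intermediate landings: 5 × 2400 = 12000 mm.
Total developed length = 24288 + 12000 = 36288 mm.
= 36.29 m.

36.29 m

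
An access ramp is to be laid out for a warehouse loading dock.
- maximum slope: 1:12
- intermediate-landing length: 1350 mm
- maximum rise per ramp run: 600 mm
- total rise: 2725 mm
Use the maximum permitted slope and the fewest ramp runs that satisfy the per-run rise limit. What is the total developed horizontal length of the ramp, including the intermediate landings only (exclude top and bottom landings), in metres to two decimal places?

38.10 m

At most 600 each: 2725/600 = 4.54, giving 5 ramp runs. That means 4 intermediate landings.
Horizontal run for 2725 mm of rise at 1:12 is 2725 × 12 = 32700 mm.
Intermediate landings: 4 × 1350 = 5400 mm.
Total developed length = 32700 + 5400 = 38100 mm.
= 38.10 m.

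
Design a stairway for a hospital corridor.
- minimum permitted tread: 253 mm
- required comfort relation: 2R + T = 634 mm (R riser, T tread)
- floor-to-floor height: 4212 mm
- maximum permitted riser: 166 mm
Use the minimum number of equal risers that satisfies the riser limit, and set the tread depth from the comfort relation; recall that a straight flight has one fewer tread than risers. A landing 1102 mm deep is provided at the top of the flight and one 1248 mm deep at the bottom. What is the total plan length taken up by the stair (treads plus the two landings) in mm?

10100 mm

4212 / 166 = 25.373 → round up to 26 risers.
Riser R = 4212 / 26 = 162 mm, within the 166 mm limit.
T = 634 − 2·162 = 310 mm, which satisfies the 253 mm minimum.
26 risers give 25 treads; going = 25 × 310 = 7750 mm.
Add landings: 7750 + 1102 + 1248 = 10100 mm.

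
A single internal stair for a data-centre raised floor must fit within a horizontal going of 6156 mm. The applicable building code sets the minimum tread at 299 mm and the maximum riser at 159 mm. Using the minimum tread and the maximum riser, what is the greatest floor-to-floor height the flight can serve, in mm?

3339 mm

6156 / 299 = 20.59, so 20 treads fit.
Risers = treads + 1 = 21.
Maximum height = 21 × 159 = 3339 mm.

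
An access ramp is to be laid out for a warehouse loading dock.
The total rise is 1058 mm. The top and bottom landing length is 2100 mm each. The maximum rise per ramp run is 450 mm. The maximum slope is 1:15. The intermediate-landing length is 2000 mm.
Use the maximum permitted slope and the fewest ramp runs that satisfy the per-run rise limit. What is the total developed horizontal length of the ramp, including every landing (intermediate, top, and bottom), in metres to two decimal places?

1058 / 450 = 2.351 → round up to 3 ramp runs. That means 2 intermediate landings.
Horizontal run for 1058 mm of rise at 1:15 is 1058 × 15 = 15870 mm.
2 intermediate landings contribute 2 × 2000 = 4000 mm.
Top and bottom landings: 2 × 2100 = 4200 mm.
Total = 15870 + 4000 + 4200 = 24070 mm.
= 24.07 m.

24.07 m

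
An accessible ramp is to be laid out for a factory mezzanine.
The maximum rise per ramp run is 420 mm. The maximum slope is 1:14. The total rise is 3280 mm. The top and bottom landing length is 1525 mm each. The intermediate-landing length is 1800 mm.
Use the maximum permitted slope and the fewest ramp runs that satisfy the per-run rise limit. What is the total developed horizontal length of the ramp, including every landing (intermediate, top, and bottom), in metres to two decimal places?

⌈3280/420⌉ = 8 ramp runs. That means 7 intermediate landings.
Ramp run (horizontal) at 1:14: 3280 × 14 = 45920 mm.
Intermediate landings: 7 × 1800 = 12600 mm.
Top and bottom landings: 2 × 1525 = 3050 mm.
Total = 45920 + 12600 + 3050 = 61570 mm.
= 61.57 m.

61.57 m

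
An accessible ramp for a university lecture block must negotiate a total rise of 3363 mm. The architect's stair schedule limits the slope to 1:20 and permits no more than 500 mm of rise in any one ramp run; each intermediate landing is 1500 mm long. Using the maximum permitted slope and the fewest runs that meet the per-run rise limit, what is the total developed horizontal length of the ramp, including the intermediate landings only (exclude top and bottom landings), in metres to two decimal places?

76.26 m

At most 500 each: 3363/500 = 6.73, giving 7 ramp runs. That means 6 intermediate landings.
Ramp run (horizontal) at 1:20: 3363 × 20 = 67260 mm.
6 intermediate landings contribute 6 × 1500 = 9000 mm.
Total developed length = 67260 + 9000 = 76260 mm.
= 76.26 m.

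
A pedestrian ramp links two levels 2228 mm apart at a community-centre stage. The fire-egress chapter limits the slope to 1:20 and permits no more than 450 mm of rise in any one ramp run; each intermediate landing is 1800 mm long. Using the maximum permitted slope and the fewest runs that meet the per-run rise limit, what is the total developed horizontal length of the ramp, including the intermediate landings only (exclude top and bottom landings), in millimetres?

51760 mm

2228 / 450 = 4.951 → round up to 5 ramp runs. That means 4 intermediate landings.
Horizontal run for 2228 mm of rise at 1:20 is 2228 × 20 = 44560 mm.
4 intermediate landings contribute 4 × 1800 = 7200 mm.
Developed length = 44560 + 7200 = 51760 mm.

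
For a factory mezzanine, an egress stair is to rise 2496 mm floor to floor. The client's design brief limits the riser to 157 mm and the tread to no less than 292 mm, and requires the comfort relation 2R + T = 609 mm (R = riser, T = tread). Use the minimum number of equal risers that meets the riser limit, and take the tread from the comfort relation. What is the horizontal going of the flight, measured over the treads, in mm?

2496 / 157 = 15.90, so 16 risers are needed.
Each riser is 2496/16 = 156 mm (≤ 157 mm).
T = 609 − 2·156 = 297 mm, which satisfies the 292 mm minimum.
Treads = 16 − 1 = 15; going = 15 × 297 = 4455 mm.

4455 mm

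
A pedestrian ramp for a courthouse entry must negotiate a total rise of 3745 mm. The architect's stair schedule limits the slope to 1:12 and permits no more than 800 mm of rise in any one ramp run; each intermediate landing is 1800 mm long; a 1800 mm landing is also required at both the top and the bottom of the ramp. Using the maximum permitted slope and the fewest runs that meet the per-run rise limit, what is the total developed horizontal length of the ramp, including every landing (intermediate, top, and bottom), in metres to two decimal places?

⌈3745/800⌉ = 5 ramp runs. That means 4 intermediate landings.
Ramp run (horizontal) at 1:12: 3745 × 12 = 44940 mm.
Intermediate landings: 4 × 1800 = 7200 mm.
Top and bottom landings: 2 × 1800 = 3600 mm.
Total = 44940 + 7200 + 3600 = 55740 mm.
= 55.74 m.

55.74 m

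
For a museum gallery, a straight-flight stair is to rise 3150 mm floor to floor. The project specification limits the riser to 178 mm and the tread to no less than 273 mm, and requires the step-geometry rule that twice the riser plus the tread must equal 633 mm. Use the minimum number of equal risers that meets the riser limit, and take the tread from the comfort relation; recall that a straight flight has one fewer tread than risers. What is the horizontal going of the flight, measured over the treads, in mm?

4811 mm

At most 178 each: 3150/178 = 17.70, giving 18 risers.
Each riser is 3150/18 = 175 mm (≤ 178 mm).
Tread T = 633 − 2 × 175 = 283 mm (≥ 273 mm).
Treads = 18 − 1 = 17; going = 17 × 283 = 4811 mm.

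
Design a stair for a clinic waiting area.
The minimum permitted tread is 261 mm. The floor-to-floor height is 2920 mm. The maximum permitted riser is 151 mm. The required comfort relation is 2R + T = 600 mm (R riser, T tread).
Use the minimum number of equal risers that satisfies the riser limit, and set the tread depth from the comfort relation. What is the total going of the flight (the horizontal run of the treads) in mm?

At most 151 each: 2920/151 = 19.34, giving 20 risers.
Riser R = 2920 / 20 = 146 mm, within the 151 mm limit.
T = 600 − 2·146 = 308 mm, which satisfies the 261 mm minimum.
Treads = 20 − 1 = 19; going = 19 × 308 = 5852 mm.

5852 mm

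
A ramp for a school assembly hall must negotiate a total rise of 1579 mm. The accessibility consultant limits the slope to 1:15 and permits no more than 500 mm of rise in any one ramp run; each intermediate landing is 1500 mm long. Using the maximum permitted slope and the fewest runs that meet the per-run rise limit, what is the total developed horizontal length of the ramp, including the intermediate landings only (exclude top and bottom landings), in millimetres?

28185 mm

⌈1579/500⌉ = 4 ramp runs. That means 3 intermediate landings.
Horizontal run for 1579 mm of rise at 1:15 is 1579 × 15 = 23685 mm.
Intermediate landings: 3 × 1500 = 4500 mm.
Developed length = 23685 + 4500 = 28185 mm.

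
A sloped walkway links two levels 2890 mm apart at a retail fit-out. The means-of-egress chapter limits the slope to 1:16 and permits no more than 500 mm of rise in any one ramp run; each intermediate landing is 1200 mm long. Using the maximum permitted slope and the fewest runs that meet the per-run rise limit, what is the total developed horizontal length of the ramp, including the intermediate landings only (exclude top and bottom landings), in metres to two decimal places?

52.24 m

⌈2890/500⌉ = 6 ramp runs. That means 5 intermediate landings.
Ramp run (horizontal) at 1:16: 2890 × 16 = 46240 mm.
5 intermediate landings contribute 5 × 1200 = 6000 mm.
Developed length = 46240 + 6000 = 52240 mm.
= 52.24 m.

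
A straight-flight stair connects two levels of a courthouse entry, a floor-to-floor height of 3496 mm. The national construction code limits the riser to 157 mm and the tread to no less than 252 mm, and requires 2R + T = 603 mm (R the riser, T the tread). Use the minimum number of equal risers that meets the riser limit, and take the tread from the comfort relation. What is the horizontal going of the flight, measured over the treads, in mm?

⌈3496/157⌉ = 23 risers.
Riser R = 3496 / 23 = 152 mm, within the 157 mm limit.
T = 603 − 2·152 = 299 mm, which satisfies the 252 mm minimum.
Treads = 23 − 1 = 22; going = 22 × 299 = 6578 mm.

6578 mm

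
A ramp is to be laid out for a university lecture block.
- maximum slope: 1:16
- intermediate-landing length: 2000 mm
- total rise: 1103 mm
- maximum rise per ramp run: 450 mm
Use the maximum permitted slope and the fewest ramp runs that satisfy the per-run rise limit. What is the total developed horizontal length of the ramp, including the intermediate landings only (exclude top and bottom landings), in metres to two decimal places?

21.65 m

1103 / 450 = 2.451 → round up to 3 ramp runs. That means 2 intermediate landings.
Ramp run (horizontal) at 1:16: 1103 × 16 = 17648 mm.
2 intermediate landings contribute 2 × 2000 = 4000 mm.
Developed length = 17648 + 4000 = 21648 mm.
= 21.65 m.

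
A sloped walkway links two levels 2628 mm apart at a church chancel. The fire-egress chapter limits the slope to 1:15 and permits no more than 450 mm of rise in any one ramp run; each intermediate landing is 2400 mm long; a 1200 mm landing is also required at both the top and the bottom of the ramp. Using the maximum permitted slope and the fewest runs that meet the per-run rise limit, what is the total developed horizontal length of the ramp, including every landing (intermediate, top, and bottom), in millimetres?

53820 mm

2628 / 450 = 5.84, so 6 ramp runs are needed. That means 5 intermediate landings.
Horizontal run for 2628 mm of rise at 1:15 is 2628 × 15 = 39420 mm.
5 intermediate landings contribute 5 × 2400 = 12000 mm.
Top and bottom landings: 2 × 1200 = 2400 mm.
Total = 39420 + 12000 + 2400 = 53820 mm.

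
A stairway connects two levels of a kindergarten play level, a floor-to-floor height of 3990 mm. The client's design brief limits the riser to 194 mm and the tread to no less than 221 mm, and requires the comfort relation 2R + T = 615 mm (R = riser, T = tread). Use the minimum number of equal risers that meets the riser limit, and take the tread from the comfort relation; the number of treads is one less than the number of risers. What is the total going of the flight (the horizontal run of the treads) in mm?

3990 / 194 = 20.567 → round up to 21 risers.
Each riser is 3990/21 = 190 mm (≤ 194 mm).
From 2R + T = 615: T = 615 − 380 = 235 mm.
Going = (21 − 1) × 235 = 4700 mm.

4700 mm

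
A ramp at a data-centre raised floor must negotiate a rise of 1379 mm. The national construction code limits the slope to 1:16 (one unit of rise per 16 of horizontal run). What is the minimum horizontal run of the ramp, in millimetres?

22064 mm

Run = rise × 16 = 1379 × 16 = 22064 mm.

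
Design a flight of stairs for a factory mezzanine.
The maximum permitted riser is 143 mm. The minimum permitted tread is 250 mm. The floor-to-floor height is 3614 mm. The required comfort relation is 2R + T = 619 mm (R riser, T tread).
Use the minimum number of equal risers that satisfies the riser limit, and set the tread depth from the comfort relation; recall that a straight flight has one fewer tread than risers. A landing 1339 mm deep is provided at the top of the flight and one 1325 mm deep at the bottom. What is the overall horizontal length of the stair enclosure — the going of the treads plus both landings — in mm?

11189 mm

At most 143 each: 3614/143 = 25.27, giving 26 risers.
Each riser is 3614/26 = 139 mm (≤ 143 mm).
Tread T = 619 − 2 × 139 = 341 mm (≥ 250 mm).
Going = (26 − 1) × 341 = 8525 mm.
Add landings: 8525 + 1339 + 1325 = 11189 mm.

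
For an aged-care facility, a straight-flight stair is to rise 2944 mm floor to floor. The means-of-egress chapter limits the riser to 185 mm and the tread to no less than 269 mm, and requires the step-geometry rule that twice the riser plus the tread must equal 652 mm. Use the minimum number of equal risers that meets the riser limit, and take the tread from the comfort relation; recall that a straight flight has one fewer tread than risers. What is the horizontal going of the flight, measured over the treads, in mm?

4260 mm

At most 185 each: 2944/185 = 15.91, giving 16 risers.
Riser R = 2944 / 16 = 184 mm, within the 185 mm limit.
T = 652 − 2·184 = 284 mm, which satisfies the 269 mm minimum.
Treads = 16 − 1 = 15; going = 15 × 284 = 4260 mm.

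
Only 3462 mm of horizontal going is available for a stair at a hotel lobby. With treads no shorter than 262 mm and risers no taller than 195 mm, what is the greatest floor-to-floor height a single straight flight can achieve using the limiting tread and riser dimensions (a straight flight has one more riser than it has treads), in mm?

2730 mm

Treads that fit: ⌊3462 / 262⌋ = 13.
Risers = treads + 1 = 14.
Maximum height = 14 × 195 = 2730 mm.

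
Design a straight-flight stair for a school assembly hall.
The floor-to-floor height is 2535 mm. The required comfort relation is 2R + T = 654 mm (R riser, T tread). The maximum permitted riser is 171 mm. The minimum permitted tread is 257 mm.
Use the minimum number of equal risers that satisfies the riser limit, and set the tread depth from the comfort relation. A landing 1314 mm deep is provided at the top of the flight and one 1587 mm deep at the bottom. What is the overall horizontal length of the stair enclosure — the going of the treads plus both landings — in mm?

7325 mm

At most 171 each: 2535/171 = 14.82, giving 15 risers.
Riser R = 2535 / 15 = 169 mm, within the 171 mm limit.
From 2R + T = 654: T = 654 − 338 = 316 mm.
Treads = 15 − 1 = 14; going = 14 × 316 = 4424 mm.
Enclosure = 4424 + 1314 + 1587 = 7325 mm.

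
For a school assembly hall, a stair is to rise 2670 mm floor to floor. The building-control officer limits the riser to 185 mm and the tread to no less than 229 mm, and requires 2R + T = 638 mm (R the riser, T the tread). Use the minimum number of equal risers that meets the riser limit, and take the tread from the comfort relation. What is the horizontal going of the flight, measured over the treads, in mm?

3948 mm

⌈2670/185⌉ = 15 risers.
Each riser is 2670/15 = 178 mm (≤ 185 mm).
Tread T = 638 − 2 × 178 = 282 mm (≥ 229 mm).
Going = (15 − 1) × 282 = 3948 mm.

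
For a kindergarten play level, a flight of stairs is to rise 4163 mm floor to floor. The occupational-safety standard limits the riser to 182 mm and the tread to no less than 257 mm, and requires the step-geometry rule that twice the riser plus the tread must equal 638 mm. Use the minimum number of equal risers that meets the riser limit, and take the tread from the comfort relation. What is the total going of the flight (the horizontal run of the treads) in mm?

At most 182 each: 4163/182 = 22.87, giving 23 risers.
R = 4163 ÷ 23 = 181 mm.
Tread T = 638 − 2 × 181 = 276 mm (≥ 257 mm).
Treads = 23 − 1 = 22; going = 22 × 276 = 6072 mm.

6072 mm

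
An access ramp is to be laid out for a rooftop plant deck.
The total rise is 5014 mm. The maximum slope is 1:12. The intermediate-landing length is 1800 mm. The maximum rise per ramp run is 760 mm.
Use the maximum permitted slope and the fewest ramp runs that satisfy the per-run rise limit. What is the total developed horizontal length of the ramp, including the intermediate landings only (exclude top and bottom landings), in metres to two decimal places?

5014 / 760 = 6.60, so 7 ramp runs are needed. That means 6 intermediate landings.
Ramp run (horizontal) at 1:12: 5014 × 12 = 60168 mm.
Intermediate landings: 6 × 1800 = 10800 mm.
Developed length = 60168 + 10800 = 70968 mm.
= 70.97 m.

70.97 m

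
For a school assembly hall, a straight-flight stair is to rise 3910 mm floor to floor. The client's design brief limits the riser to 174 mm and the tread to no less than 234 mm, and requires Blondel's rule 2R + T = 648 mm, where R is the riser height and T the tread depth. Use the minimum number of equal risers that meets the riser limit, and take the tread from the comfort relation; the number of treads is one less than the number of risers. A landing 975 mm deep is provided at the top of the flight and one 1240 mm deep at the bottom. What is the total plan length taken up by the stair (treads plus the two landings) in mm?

3910 / 174 = 22.471 → round up to 23 risers.
Each riser is 3910/23 = 170 mm (≤ 174 mm).
T = 648 − 2·170 = 308 mm, which satisfies the 234 mm minimum.
Going = (23 − 1) × 308 = 6776 mm.
Enclosure = 6776 + 975 + 1240 = 8991 mm.

8991 mm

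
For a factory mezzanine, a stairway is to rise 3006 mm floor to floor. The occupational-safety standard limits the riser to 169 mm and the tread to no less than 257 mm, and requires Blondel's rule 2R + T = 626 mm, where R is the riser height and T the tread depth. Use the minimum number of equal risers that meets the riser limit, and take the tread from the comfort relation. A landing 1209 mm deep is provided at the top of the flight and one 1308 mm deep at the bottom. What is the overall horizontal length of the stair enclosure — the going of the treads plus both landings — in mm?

7481 mm

3006 / 169 = 17.79, so 18 risers are needed.
R = 3006 ÷ 18 = 167 mm.
T = 626 − 2·167 = 292 mm, which satisfies the 257 mm minimum.
Treads = 18 − 1 = 17; going = 17 × 292 = 4964 mm.
Add landings: 4964 + 1209 + 1308 = 7481 mm.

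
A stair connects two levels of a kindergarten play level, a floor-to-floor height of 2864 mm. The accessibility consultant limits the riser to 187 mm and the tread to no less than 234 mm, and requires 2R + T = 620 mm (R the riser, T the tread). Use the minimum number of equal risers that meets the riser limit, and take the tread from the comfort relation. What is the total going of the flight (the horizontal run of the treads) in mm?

2864 / 187 = 15.32, so 16 risers are needed.
R = 2864 ÷ 16 = 179 mm.
T = 620 − 2·179 = 262 mm, which satisfies the 234 mm minimum.
16 risers give 15 treads; going = 15 × 262 = 3930 mm.

3930 mm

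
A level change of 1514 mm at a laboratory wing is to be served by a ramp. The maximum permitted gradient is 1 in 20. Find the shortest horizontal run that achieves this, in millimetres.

At 1:20 the run is 20 × 1514 = 30280 mm.

30280 mm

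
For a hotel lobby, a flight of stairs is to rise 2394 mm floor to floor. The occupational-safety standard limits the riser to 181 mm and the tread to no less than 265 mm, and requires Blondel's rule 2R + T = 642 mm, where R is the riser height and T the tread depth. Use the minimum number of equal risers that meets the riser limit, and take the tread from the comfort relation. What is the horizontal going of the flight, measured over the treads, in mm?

3900 mm

At most 181 each: 2394/181 = 13.23, giving 14 risers.
R = 2394 ÷ 14 = 171 mm.
T = 642 − 2·171 = 300 mm, which satisfies the 265 mm minimum.
Going = (14 − 1) × 300 = 3900 mm.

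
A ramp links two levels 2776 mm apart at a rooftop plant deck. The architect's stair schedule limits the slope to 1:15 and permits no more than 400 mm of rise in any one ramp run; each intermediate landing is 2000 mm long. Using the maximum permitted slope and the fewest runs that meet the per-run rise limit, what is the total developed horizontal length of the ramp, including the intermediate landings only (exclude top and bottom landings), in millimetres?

2776 / 400 = 6.94, so 7 ramp runs are needed. That means 6 intermediate landings.
Horizontal run for 2776 mm of rise at 1:15 is 2776 × 15 = 41640 mm.
6 intermediate landings contribute 6 × 2000 = 12000 mm.
Developed length = 41640 + 12000 = 53640 mm.

53640 mm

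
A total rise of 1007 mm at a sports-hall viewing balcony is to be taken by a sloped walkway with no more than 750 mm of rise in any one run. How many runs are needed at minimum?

2 runs

1007 / 750 = 1.34, so 2 ramp runs are needed.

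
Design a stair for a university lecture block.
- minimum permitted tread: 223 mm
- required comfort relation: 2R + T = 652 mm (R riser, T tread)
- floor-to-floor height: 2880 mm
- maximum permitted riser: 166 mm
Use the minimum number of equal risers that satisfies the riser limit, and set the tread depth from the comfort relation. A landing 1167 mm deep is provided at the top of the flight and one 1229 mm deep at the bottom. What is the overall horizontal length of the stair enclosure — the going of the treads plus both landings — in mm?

At most 166 each: 2880/166 = 17.35, giving 18 risers.
Each riser is 2880/18 = 160 mm (≤ 166 mm).
T = 652 − 2·160 = 332 mm, which satisfies the 223 mm minimum.
Treads = 18 − 1 = 17; going = 17 × 332 = 5644 mm.
Enclosure = 5644 + 1167 + 1229 = 8040 mm.

8040 mm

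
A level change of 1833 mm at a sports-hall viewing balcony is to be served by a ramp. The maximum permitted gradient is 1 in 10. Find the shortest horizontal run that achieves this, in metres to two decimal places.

At 1:10 the run is 10 × 1833 = 18330 mm.
18330 mm = 18.33 m.

18.33 m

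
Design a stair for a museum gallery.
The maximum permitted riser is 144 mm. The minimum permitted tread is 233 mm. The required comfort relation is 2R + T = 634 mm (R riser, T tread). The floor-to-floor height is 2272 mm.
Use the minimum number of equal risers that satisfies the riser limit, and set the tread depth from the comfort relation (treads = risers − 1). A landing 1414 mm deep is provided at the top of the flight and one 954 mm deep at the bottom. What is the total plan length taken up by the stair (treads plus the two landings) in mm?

⌈2272/144⌉ = 16 risers.
R = 2272 ÷ 16 = 142 mm.
T = 634 − 2·142 = 350 mm, which satisfies the 233 mm minimum.
16 risers give 15 treads; going = 15 × 350 = 5250 mm.
Enclosure = 5250 + 1414 + 954 = 7618 mm.

7618 mm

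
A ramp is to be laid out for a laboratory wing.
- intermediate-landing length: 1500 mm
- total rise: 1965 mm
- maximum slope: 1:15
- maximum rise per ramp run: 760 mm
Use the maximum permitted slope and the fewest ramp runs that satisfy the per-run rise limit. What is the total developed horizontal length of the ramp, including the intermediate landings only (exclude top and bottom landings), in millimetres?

32475 mm

⌈1965/760⌉ = 3 ramp runs. That means 2 intermediate landings.
Horizontal run for 1965 mm of rise at 1:15 is 1965 × 15 = 29475 mm.
Intermediate landings: 2 × 1500 = 3000 mm.
Total developed length = 29475 + 3000 = 32475 mm.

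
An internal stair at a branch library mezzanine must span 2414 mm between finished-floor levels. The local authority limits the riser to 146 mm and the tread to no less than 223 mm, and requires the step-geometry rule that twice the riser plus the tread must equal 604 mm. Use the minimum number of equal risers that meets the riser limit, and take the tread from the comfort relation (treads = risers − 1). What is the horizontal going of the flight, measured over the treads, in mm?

5120 mm

2414 / 146 = 16.534 → round up to 17 risers.
Each riser is 2414/17 = 142 mm (≤ 146 mm).
T = 604 − 2·142 = 320 mm, which satisfies the 223 mm minimum.
17 risers give 16 treads; going = 16 × 320 = 5120 mm.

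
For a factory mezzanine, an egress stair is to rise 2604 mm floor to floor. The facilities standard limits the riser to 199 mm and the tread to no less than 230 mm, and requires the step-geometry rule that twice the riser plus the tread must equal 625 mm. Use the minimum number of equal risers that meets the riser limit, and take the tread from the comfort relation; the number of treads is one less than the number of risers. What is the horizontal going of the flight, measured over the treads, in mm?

3289 mm

2604 / 199 = 13.09, so 14 risers are needed.
Each riser is 2604/14 = 186 mm (≤ 199 mm).
From 2R + T = 625: T = 625 − 372 = 253 mm.
Going = (14 − 1) × 253 = 3289 mm.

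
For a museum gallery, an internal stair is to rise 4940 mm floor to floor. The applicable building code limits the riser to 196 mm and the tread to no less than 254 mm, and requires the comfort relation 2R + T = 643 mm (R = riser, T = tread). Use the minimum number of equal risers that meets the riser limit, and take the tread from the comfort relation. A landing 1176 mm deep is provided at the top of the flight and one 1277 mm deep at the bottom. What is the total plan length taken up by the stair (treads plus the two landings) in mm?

9028 mm

⌈4940/196⌉ = 26 risers.
R = 4940 ÷ 26 = 190 mm.
From 2R + T = 643: T = 643 − 380 = 263 mm.
Going = (26 − 1) × 263 = 6575 mm.
Enclosure = 6575 + 1176 + 1277 = 9028 mm.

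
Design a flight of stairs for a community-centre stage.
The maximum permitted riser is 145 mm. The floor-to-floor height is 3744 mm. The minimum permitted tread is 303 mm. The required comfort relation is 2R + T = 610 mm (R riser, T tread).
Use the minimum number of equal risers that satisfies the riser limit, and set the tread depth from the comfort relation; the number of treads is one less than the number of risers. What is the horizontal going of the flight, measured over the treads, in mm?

8050 mm

⌈3744/145⌉ = 26 risers.
Riser R = 3744 / 26 = 144 mm, within the 145 mm limit.
Tread T = 610 − 2 × 144 = 322 mm (≥ 303 mm).
26 risers give 25 treads; going = 25 × 322 = 8050 mm.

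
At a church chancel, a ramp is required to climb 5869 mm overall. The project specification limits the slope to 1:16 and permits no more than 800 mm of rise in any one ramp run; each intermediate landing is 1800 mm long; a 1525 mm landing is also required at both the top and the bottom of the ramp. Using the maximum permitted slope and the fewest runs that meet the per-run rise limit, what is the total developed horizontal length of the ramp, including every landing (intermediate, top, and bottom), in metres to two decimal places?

109.55 m

⌈5869/800⌉ = 8 ramp runs. That means 7 intermediate landings.
Ramp run (horizontal) at 1:16: 5869 × 16 = 93904 mm.
7 intermediate landings contribute 7 × 1800 = 12600 mm.
Top and bottom landings: 2 × 1525 = 3050 mm.
Total = 93904 + 12600 + 3050 = 109554 mm.
= 109.55 m.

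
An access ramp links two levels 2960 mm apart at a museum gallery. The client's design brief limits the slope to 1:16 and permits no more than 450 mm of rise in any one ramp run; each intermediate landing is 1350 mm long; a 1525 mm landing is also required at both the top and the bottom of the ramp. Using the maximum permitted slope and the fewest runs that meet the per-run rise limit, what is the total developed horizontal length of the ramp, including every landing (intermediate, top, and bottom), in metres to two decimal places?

2960 / 450 = 6.578 → round up to 7 ramp runs. That means 6 intermediate landings.
Ramp run (horizontal) at 1:16: 2960 × 16 = 47360 mm.
6 intermediate landings contribute 6 × 1350 = 8100 mm.
Top and bottom landings: 2 × 1525 = 3050 mm.
Total = 47360 + 8100 + 3050 = 58510 mm.
= 58.51 m.

58.51 m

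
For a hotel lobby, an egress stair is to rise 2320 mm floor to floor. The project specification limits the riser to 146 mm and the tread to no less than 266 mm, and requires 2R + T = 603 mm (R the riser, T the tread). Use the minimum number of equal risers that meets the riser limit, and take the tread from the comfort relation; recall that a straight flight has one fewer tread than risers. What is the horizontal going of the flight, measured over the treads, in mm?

⌈2320/146⌉ = 16 risers.
R = 2320 ÷ 16 = 145 mm.
T = 603 − 2·145 = 313 mm, which satisfies the 266 mm minimum.
16 risers give 15 treads; going = 15 × 313 = 4695 mm.

4695 mm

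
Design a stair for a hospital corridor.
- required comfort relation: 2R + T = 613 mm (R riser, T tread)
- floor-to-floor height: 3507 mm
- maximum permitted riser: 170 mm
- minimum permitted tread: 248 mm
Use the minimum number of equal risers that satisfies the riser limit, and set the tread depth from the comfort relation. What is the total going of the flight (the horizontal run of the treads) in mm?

3507 / 170 = 20.629 → round up to 21 risers.
Riser R = 3507 / 21 = 167 mm, within the 170 mm limit.
From 2R + T = 613: T = 613 − 334 = 279 mm.
Going = (21 − 1) × 279 = 5580 mm.

5580 mm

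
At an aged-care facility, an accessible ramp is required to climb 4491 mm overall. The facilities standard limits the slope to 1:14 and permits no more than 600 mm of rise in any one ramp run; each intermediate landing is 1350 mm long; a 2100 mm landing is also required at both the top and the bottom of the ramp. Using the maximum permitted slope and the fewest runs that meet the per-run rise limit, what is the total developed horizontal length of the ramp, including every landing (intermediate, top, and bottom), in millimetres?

⌈4491/600⌉ = 8 ramp runs. That means 7 intermediate landings.
Horizontal run for 4491 mm of rise at 1:14 is 4491 × 14 = 62874 mm.
Intermediate landings: 7 × 1350 = 9450 mm.
Top and bottom landings: 2 × 2100 = 4200 mm.
Total = 62874 + 9450 + 4200 = 76524 mm.

76524 mm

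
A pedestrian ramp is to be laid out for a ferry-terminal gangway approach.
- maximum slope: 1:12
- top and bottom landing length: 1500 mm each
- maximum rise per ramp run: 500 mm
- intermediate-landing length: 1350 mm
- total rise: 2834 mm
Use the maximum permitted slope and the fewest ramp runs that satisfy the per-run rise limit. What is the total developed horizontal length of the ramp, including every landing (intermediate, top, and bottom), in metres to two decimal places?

43.76 m

⌈2834/500⌉ = 6 ramp runs. That means 5 intermediate landings.
Horizontal run for 2834 mm of rise at 1:12 is 2834 × 12 = 34008 mm.
Intermediate landings: 5 × 1350 = 6750 mm.
Top and bottom landings: 2 × 1500 = 3000 mm.
Total = 34008 + 6750 + 3000 = 43758 mm.
= 43.76 m.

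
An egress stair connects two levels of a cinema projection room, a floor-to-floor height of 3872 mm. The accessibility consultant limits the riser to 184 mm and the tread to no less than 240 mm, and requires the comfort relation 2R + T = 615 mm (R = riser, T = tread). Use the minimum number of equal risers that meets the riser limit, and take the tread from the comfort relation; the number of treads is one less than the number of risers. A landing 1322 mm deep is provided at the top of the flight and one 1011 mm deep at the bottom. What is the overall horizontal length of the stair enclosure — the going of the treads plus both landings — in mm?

⌈3872/184⌉ = 22 risers.
Riser R = 3872 / 22 = 176 mm, within the 184 mm limit.
From 2R + T = 615: T = 615 − 352 = 263 mm.
22 risers give 21 treads; going = 21 × 263 = 5523 mm.
Add landings: 5523 + 1322 + 1011 = 7856 mm.

7856 mm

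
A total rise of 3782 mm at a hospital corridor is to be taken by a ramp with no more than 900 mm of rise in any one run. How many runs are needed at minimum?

5 runs

3782 / 900 = 4.202 → round up to 5 ramp runs.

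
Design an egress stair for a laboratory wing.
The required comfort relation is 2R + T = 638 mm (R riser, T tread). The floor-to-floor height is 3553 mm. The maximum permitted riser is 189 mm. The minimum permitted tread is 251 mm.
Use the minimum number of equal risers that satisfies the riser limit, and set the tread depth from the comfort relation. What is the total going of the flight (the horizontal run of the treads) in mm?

4752 mm

At most 189 each: 3553/189 = 18.80, giving 19 risers.
R = 3553 ÷ 19 = 187 mm.
Tread T = 638 − 2 × 187 = 264 mm (≥ 251 mm).
Treads = 19 − 1 = 18; going = 18 × 264 = 4752 mm.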